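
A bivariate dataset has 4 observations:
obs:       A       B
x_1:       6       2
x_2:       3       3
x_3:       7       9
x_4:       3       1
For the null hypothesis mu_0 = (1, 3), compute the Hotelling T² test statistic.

Step 1 — sample mean vector:
  mean(A) = (6 + 3 + 7 + 3) / 4 = 19/4 = 4.75
  mean(B) = (2 + 3 + 9 + 1) / 4 = 15/4 = 3.75
  x̄ = (4.75, 3.75),  deviation x̄ - mu_0 = (4.75, 3.75) - (1, 3) = (3.75, 0.75).

Step 2 — sample covariance matrix, S[i,j] = (1/(n-1)) · Σ_k (x_{k,i} - mean_i) · (x_{k,j} - mean_j), divisor n-1 = 3:
  S[A,A] = ((1.25)·(1.25) + (-1.75)·(-1.75) + (2.25)·(2.25) + (-1.75)·(-1.75)) / 3 = 12.75/3 = 4.25
  S[A,B] = ((1.25)·(-1.75) + (-1.75)·(-0.75) + (2.25)·(5.25) + (-1.75)·(-2.75)) / 3 = 15.75/3 = 5.25
  S[B,B] = ((-1.75)·(-1.75) + (-0.75)·(-0.75) + (5.25)·(5.25) + (-2.75)·(-2.75)) / 3 = 38.75/3 = 12.9167
  S = [[4.25, 5.25],
 [5.25, 12.9167]].

Step 3 — invert S. det(S) = 4.25·12.9167 - (5.25)² = 27.3333.
  S^{-1} = (1/det) · [[d, -b], [-b, a]] = [[0.4726, -0.1921],
 [-0.1921, 0.1555]].

Step 4 — quadratic form (x̄ - mu_0)^T · S^{-1} · (x̄ - mu_0):
  S^{-1} · (x̄ - mu_0) = (1.628, -0.6037),
  (x̄ - mu_0)^T · [...] = (3.75)·(1.628) + (0.75)·(-0.6037) = 5.6524.

Step 5 — scale by n: T² = 4 · 5.6524 = 22.6098.

T² ≈ 22.6098


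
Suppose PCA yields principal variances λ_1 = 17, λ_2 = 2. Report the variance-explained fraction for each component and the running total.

Step 1 — total variance = trace(Sigma) = Σ λ_i = 17 + 2 = 19.

Step 2 — fraction explained by component i = λ_i / Σ λ:
  PC1: 17/19 = 0.8947
  PC2: 2/19 = 0.1053

Step 3 — cumulative fraction after k components = (λ_1 + ... + λ_k) / Σ λ:
  k = 1: 17/19 = 0.8947
  k = 2: (17 + 2)/19 = 19/19 = 1

Summary (fraction, with percent):

explained: PC1 0.8947 (89.47%), PC2 0.1053 (10.53%);  cumulative: 0.8947, 1


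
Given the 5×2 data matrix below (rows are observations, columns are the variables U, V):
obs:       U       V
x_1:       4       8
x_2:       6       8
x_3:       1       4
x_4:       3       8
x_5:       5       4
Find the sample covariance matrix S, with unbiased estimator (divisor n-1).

Step 1 — column means:
  mean(U) = (4 + 6 + 1 + 3 + 5) / 5 = 19/5 = 3.8
  mean(V) = (8 + 8 + 4 + 8 + 4) / 5 = 32/5 = 6.4

Step 2 — sample covariance S[i,j] = (1/(n-1)) · Σ_k (x_{k,i} - mean_i) · (x_{k,j} - mean_j), with n-1 = 4.
  S[U,U] = ((0.2)·(0.2) + (2.2)·(2.2) + (-2.8)·(-2.8) + (-0.8)·(-0.8) + (1.2)·(1.2)) / 4 = 14.8/4 = 3.7
  S[U,V] = ((0.2)·(1.6) + (2.2)·(1.6) + (-2.8)·(-2.4) + (-0.8)·(1.6) + (1.2)·(-2.4)) / 4 = 6.4/4 = 1.6
  S[V,V] = ((1.6)·(1.6) + (1.6)·(1.6) + (-2.4)·(-2.4) + (1.6)·(1.6) + (-2.4)·(-2.4)) / 4 = 19.2/4 = 4.8

S is symmetric (S[j,i] = S[i,j]). Assembling:

S = [[3.7, 1.6],
 [1.6, 4.8]]


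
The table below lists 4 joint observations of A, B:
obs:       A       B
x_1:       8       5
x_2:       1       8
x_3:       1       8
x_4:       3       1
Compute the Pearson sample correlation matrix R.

Step 1 — column means:
  mean(A) = (8 + 1 + 1 + 3) / 4 = 13/4 = 3.25
  mean(B) = (5 + 8 + 8 + 1) / 4 = 22/4 = 5.5

Step 2 — sample variances and covariances s[i,j] = (1/(n-1)) · Σ_k (x_{k,i} - mean_i) · (x_{k,j} - mean_j), with n-1 = 3:
  s[A,A] = ((4.75)·(4.75) + (-2.25)·(-2.25) + (-2.25)·(-2.25) + (-0.25)·(-0.25)) / 3 = 32.75/3 = 10.9167
  s[A,B] = ((4.75)·(-0.5) + (-2.25)·(2.5) + (-2.25)·(2.5) + (-0.25)·(-4.5)) / 3 = -12.5/3 = -4.1667
  s[B,B] = ((-0.5)·(-0.5) + (2.5)·(2.5) + (2.5)·(2.5) + (-4.5)·(-4.5)) / 3 = 33/3 = 11
  Sample standard deviations s_i = √(s[i,i]):
  s(A) = √(10.9167) = 3.304
  s(B) = √(11) = 3.3166

Step 3 — r_{ij} = s_{ij} / (s_i · s_j):
  r[A,A] = 1 (diagonal).
  r[A,B] = -4.1667 / (3.304 · 3.3166) = -4.1667 / 10.9583 = -0.3802
  r[B,B] = 1 (diagonal).

R is symmetric with unit diagonal. Assembling:

R = [[1, -0.3802],
 [-0.3802, 1]]


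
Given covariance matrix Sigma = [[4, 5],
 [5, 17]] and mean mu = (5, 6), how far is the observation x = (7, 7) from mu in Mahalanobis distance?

Step 1 — centre the observation: (x - mu) = (2, 1).

Step 2 — invert Sigma. det(Sigma) = 4·17 - (5)² = 43.
  Sigma^{-1} = (1/det) · [[d, -b], [-b, a]] = [[0.3953, -0.1163],
 [-0.1163, 0.093]].

Step 3 — form the quadratic (x - mu)^T · Sigma^{-1} · (x - mu):
  Sigma^{-1} · (x - mu) = (0.6744, -0.1395).
  (x - mu)^T · [Sigma^{-1} · (x - mu)] = (2)·(0.6744) + (1)·(-0.1395) = 1.2093.

Step 4 — take square root: d = √(1.2093) ≈ 1.0997.

d(x, mu) = √(1.2093) ≈ 1.0997


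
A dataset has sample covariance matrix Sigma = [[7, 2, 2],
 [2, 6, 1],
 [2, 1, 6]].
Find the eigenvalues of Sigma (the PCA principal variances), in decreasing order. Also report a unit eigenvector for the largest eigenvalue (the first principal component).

Step 1 — characteristic polynomial p(λ) = det(λI - Sigma) = λ³ - tr·λ² + c_1·λ - det, where tr = trace, c_1 = sum of the principal 2×2 minors, det = det(Sigma):
  tr = 7 + 6 + 6 = 19,
  c_1 = (7·6 - (2)²) + (7·6 - (2)²) + (6·6 - (1)²) = 38 + 38 + 35 = 111,
  det = 7·(6·6 - (1)²) - (2)·((2)·6 - (1)·(2)) + (2)·((2)·(1) - 6·(2)) = 7·(35) - (2)·(10) + (2)·(-10) = 205.
  So p(λ) = λ³ - 19λ² + 111λ - 205.
Step 2 — look for an integer root (rational root theorem: any rational root is an integer divisor of 205). Testing λ = 5:
  p(5) = 125 - 475 + 555 - 205 = 0  ✓
  Dividing out (λ - 5): p(λ) = (λ - 5)(λ² - 14λ + 41).
Step 3 — remaining eigenvalues from the quadratic λ² - 14λ + 41 = 0:
  Δ = 14² - 4·41 = 196 - 164 = 32,  λ = (14 ± √32)/2 = (14 ± 5.6569)/2 ≈ 9.8284 or 4.1716.
  Sorted: λ_1 = 9.8284,  λ_2 = 5,  λ_3 = 4.1716  (check: sum = 19 = tr ✓).

Step 4 — unit eigenvector for λ_1 ≈ 9.8284: v spans the null space of (Sigma - λ_1 I), whose rows are
  r_1 = (-2.8284, 2, 2),  r_2 = (2, -3.8284, 1),  r_3 = (2, 1, -3.8284).
  v is orthogonal to every row, so take v ∝ r_1 × r_2 = ((2)·(1) - (2)·(-3.8284), (2)·(2) - (-2.8284)·(1), (-2.8284)·(-3.8284) - (2)·(2)) ≈ (9.6569, 6.8284, 6.8284).
  Let u = (9.6569, 6.8284, 6.8284).
  ||u|| = √((9.6569)² + (6.8284)² + (6.8284)²) = √(186.5097) ≈ 13.6569,  v_1 = u/||u|| ≈ (0.7071, 0.5, 0.5) (||v_1|| = 1).

λ_1 = 9.8284,  λ_2 = 5,  λ_3 = 4.1716;  v_1 ≈ (0.7071, 0.5, 0.5)


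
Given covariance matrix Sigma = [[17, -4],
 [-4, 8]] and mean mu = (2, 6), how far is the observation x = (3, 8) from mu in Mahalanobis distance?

Step 1 — centre the observation: (x - mu) = (1, 2).

Step 2 — invert Sigma. det(Sigma) = 17·8 - (-4)² = 120.
  Sigma^{-1} = (1/det) · [[d, -b], [-b, a]] = [[0.0667, 0.0333],
 [0.0333, 0.1417]].

Step 3 — form the quadratic (x - mu)^T · Sigma^{-1} · (x - mu):
  Sigma^{-1} · (x - mu) = (0.1333, 0.3167).
  (x - mu)^T · [Sigma^{-1} · (x - mu)] = (1)·(0.1333) + (2)·(0.3167) = 0.7667.

Step 4 — take square root: d = √(0.7667) ≈ 0.8756.

d(x, mu) = √(0.7667) ≈ 0.8756


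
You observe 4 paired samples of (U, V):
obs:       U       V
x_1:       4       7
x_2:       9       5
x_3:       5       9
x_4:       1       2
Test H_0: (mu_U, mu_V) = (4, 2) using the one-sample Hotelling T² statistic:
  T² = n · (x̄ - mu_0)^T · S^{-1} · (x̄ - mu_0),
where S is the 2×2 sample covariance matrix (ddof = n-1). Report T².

Step 1 — sample mean vector:
  mean(U) = (4 + 9 + 5 + 1) / 4 = 19/4 = 4.75
  mean(V) = (7 + 5 + 9 + 2) / 4 = 23/4 = 5.75
  x̄ = (4.75, 5.75),  deviation x̄ - mu_0 = (4.75, 5.75) - (4, 2) = (0.75, 3.75).

Step 2 — sample covariance matrix, S[i,j] = (1/(n-1)) · Σ_k (x_{k,i} - mean_i) · (x_{k,j} - mean_j), divisor n-1 = 3:
  S[U,U] = ((-0.75)·(-0.75) + (4.25)·(4.25) + (0.25)·(0.25) + (-3.75)·(-3.75)) / 3 = 32.75/3 = 10.9167
  S[U,V] = ((-0.75)·(1.25) + (4.25)·(-0.75) + (0.25)·(3.25) + (-3.75)·(-3.75)) / 3 = 10.75/3 = 3.5833
  S[V,V] = ((1.25)·(1.25) + (-0.75)·(-0.75) + (3.25)·(3.25) + (-3.75)·(-3.75)) / 3 = 26.75/3 = 8.9167
  S = [[10.9167, 3.5833],
 [3.5833, 8.9167]].

Step 3 — invert S. det(S) = 10.9167·8.9167 - (3.5833)² = 84.5.
  S^{-1} = (1/det) · [[d, -b], [-b, a]] = [[0.1055, -0.0424],
 [-0.0424, 0.1292]].

Step 4 — quadratic form (x̄ - mu_0)^T · S^{-1} · (x̄ - mu_0):
  S^{-1} · (x̄ - mu_0) = (-0.0799, 0.4527),
  (x̄ - mu_0)^T · [...] = (0.75)·(-0.0799) + (3.75)·(0.4527) = 1.6376.

Step 5 — scale by n: T² = 4 · 1.6376 = 6.5503.

T² ≈ 6.5503


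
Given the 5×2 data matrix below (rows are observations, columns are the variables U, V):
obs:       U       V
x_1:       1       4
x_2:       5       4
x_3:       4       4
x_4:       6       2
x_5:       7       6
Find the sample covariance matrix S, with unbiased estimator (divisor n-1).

Step 1 — column means:
  mean(U) = (1 + 5 + 4 + 6 + 7) / 5 = 23/5 = 4.6
  mean(V) = (4 + 4 + 4 + 2 + 6) / 5 = 20/5 = 4

Step 2 — sample covariance S[i,j] = (1/(n-1)) · Σ_k (x_{k,i} - mean_i) · (x_{k,j} - mean_j), with n-1 = 4.
  S[U,U] = ((-3.6)·(-3.6) + (0.4)·(0.4) + (-0.6)·(-0.6) + (1.4)·(1.4) + (2.4)·(2.4)) / 4 = 21.2/4 = 5.3
  S[U,V] = ((-3.6)·(0) + (0.4)·(0) + (-0.6)·(0) + (1.4)·(-2) + (2.4)·(2)) / 4 = 2/4 = 0.5
  S[V,V] = ((0)·(0) + (0)·(0) + (0)·(0) + (-2)·(-2) + (2)·(2)) / 4 = 8/4 = 2

S is symmetric (S[j,i] = S[i,j]). Assembling:

S = [[5.3, 0.5],
 [0.5, 2]]


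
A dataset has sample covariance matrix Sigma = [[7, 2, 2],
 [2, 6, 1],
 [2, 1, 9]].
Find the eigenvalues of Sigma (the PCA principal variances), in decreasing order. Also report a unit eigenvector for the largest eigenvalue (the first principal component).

Step 1 — characteristic polynomial p(λ) = det(λI - Sigma) = λ³ - tr·λ² + c_1·λ - det, where tr = trace, c_1 = sum of the principal 2×2 minors, det = det(Sigma):
  tr = 7 + 6 + 9 = 22,
  c_1 = (7·6 - (2)²) + (7·9 - (2)²) + (6·9 - (1)²) = 38 + 59 + 53 = 150,
  det = 7·(6·9 - (1)²) - (2)·((2)·9 - (1)·(2)) + (2)·((2)·(1) - 6·(2)) = 7·(53) - (2)·(16) + (2)·(-10) = 319.
  So p(λ) = λ³ - 22λ² + 150λ - 319.
Step 2 — look for an integer root (rational root theorem: any rational root is an integer divisor of 319). Testing λ = 11:
  p(11) = 1331 - 2662 + 1650 - 319 = 0  ✓
  Dividing out (λ - 11): p(λ) = (λ - 11)(λ² - 11λ + 29).
Step 3 — remaining eigenvalues from the quadratic λ² - 11λ + 29 = 0:
  Δ = 11² - 4·29 = 121 - 116 = 5,  λ = (11 ± √5)/2 = (11 ± 2.2361)/2 ≈ 6.618 or 4.382.
  Sorted: λ_1 = 11,  λ_2 = 6.618,  λ_3 = 4.382  (check: sum = 22 = tr ✓).

Step 4 — unit eigenvector for λ_1 = 11: v spans the null space of (Sigma - λ_1 I), whose rows are
  r_1 = (-4, 2, 2),  r_2 = (2, -5, 1),  r_3 = (2, 1, -2).
  v is orthogonal to every row, so take v ∝ r_1 × r_2 = ((2)·(1) - (2)·(-5), (2)·(2) - (-4)·(1), (-4)·(-5) - (2)·(2)) = (12, 8, 16).
  Rescale (divide by 4): u = (3, 2, 4).
  ||u|| = √((3)² + (2)² + (4)²) = √(29) ≈ 5.3852,  v_1 = u/||u|| ≈ (0.5571, 0.3714, 0.7428) (||v_1|| = 1).

λ_1 = 11,  λ_2 = 6.618,  λ_3 = 4.382;  v_1 ≈ (0.5571, 0.3714, 0.7428)


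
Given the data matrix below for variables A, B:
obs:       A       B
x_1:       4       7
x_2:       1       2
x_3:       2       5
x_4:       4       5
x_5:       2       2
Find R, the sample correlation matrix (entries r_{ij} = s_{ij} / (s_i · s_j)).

Step 1 — column means:
  mean(A) = (4 + 1 + 2 + 4 + 2) / 5 = 13/5 = 2.6
  mean(B) = (7 + 2 + 5 + 5 + 2) / 5 = 21/5 = 4.2

Step 2 — sample variances and covariances s[i,j] = (1/(n-1)) · Σ_k (x_{k,i} - mean_i) · (x_{k,j} - mean_j), with n-1 = 4:
  s[A,A] = ((1.4)·(1.4) + (-1.6)·(-1.6) + (-0.6)·(-0.6) + (1.4)·(1.4) + (-0.6)·(-0.6)) / 4 = 7.2/4 = 1.8
  s[A,B] = ((1.4)·(2.8) + (-1.6)·(-2.2) + (-0.6)·(0.8) + (1.4)·(0.8) + (-0.6)·(-2.2)) / 4 = 9.4/4 = 2.35
  s[B,B] = ((2.8)·(2.8) + (-2.2)·(-2.2) + (0.8)·(0.8) + (0.8)·(0.8) + (-2.2)·(-2.2)) / 4 = 18.8/4 = 4.7
  Sample standard deviations s_i = √(s[i,i]):
  s(A) = √(1.8) = 1.3416
  s(B) = √(4.7) = 2.1679

Step 3 — r_{ij} = s_{ij} / (s_i · s_j):
  r[A,A] = 1 (diagonal).
  r[A,B] = 2.35 / (1.3416 · 2.1679) = 2.35 / 2.9086 = 0.8079
  r[B,B] = 1 (diagonal).

R is symmetric with unit diagonal. Assembling:

R = [[1, 0.8079],
 [0.8079, 1]]


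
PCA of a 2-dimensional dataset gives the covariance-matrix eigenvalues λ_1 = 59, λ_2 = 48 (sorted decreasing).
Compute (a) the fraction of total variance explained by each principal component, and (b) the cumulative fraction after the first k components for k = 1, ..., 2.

Step 1 — total variance = trace(Sigma) = Σ λ_i = 59 + 48 = 107.

Step 2 — fraction explained by component i = λ_i / Σ λ:
  PC1: 59/107 = 0.5514
  PC2: 48/107 = 0.4486

Step 3 — cumulative fraction after k components = (λ_1 + ... + λ_k) / Σ λ:
  k = 1: 59/107 = 0.5514
  k = 2: (59 + 48)/107 = 107/107 = 1

Summary (fraction, with percent):

explained: PC1 0.5514 (55.14%), PC2 0.4486 (44.86%);  cumulative: 0.5514, 1


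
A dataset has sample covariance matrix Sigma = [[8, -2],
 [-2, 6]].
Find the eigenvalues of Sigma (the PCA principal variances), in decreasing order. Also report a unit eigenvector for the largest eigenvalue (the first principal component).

Step 1 — characteristic polynomial of 2×2 Sigma:
  det(Sigma - λI) = λ² - trace · λ + det = 0.
  trace = 8 + 6 = 14, det = 8·6 - (-2)² = 44.
Step 2 — discriminant:
  Δ = trace² - 4·det = 196 - 176 = 20.
Step 3 — eigenvalues:
  λ = (trace ± √Δ)/2 = (14 ± 4.4721)/2,
  λ_1 = 9.2361,  λ_2 = 4.7639.

Step 4 — unit eigenvector for λ_1: solve (Sigma - λ_1 I)v = 0. First row:
  (8 - 9.2361)·v_x + (-2)·v_y = 0, i.e. (-1.2361)·v_x + (-2)·v_y = 0,
  so v ∝ (b, λ_1 - a) = (-2, 1.2361); multiply by -1 so the first entry is positive: u = (2, -1.2361).
  ||u|| = √((2)² + (-1.2361)²) = √(5.5279) ≈ 2.3511,
  v_1 = u/||u|| ≈ (0.8507, -0.5257) (||v_1|| = 1).

λ_1 = 9.2361,  λ_2 = 4.7639;  v_1 ≈ (0.8507, -0.5257)


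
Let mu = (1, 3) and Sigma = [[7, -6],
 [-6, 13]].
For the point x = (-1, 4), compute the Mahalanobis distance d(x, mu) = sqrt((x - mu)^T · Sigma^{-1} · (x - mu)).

Step 1 — centre the observation: (x - mu) = (-2, 1).

Step 2 — invert Sigma. det(Sigma) = 7·13 - (-6)² = 55.
  Sigma^{-1} = (1/det) · [[d, -b], [-b, a]] = [[0.2364, 0.1091],
 [0.1091, 0.1273]].

Step 3 — form the quadratic (x - mu)^T · Sigma^{-1} · (x - mu):
  Sigma^{-1} · (x - mu) = (-0.3636, -0.0909).
  (x - mu)^T · [Sigma^{-1} · (x - mu)] = (-2)·(-0.3636) + (1)·(-0.0909) = 0.6364.

Step 4 — take square root: d = √(0.6364) ≈ 0.7977.

d(x, mu) = √(0.6364) ≈ 0.7977


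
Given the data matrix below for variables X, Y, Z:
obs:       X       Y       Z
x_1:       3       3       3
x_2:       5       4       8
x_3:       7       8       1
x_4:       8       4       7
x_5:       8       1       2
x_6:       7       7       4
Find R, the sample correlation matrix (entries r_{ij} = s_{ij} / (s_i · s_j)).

Step 1 — column means:
  mean(X) = (3 + 5 + 7 + 8 + 8 + 7) / 6 = 38/6 = 6.3333
  mean(Y) = (3 + 4 + 8 + 4 + 1 + 7) / 6 = 27/6 = 4.5
  mean(Z) = (3 + 8 + 1 + 7 + 2 + 4) / 6 = 25/6 = 4.1667

Step 2 — sample variances and covariances s[i,j] = (1/(n-1)) · Σ_k (x_{k,i} - mean_i) · (x_{k,j} - mean_j), with n-1 = 5:
  s[X,X] = ((-3.3333)·(-3.3333) + (-1.3333)·(-1.3333) + (0.6667)·(0.6667) + (1.6667)·(1.6667) + (1.6667)·(1.6667) + (0.6667)·(0.6667)) / 5 = 19.3333/5 = 3.8667
  s[X,Y] = ((-3.3333)·(-1.5) + (-1.3333)·(-0.5) + (0.6667)·(3.5) + (1.6667)·(-0.5) + (1.6667)·(-3.5) + (0.6667)·(2.5)) / 5 = 3/5 = 0.6
  s[X,Z] = ((-3.3333)·(-1.1667) + (-1.3333)·(3.8333) + (0.6667)·(-3.1667) + (1.6667)·(2.8333) + (1.6667)·(-2.1667) + (0.6667)·(-0.1667)) / 5 = -2.3333/5 = -0.4667
  s[Y,Y] = ((-1.5)·(-1.5) + (-0.5)·(-0.5) + (3.5)·(3.5) + (-0.5)·(-0.5) + (-3.5)·(-3.5) + (2.5)·(2.5)) / 5 = 33.5/5 = 6.7
  s[Y,Z] = ((-1.5)·(-1.1667) + (-0.5)·(3.8333) + (3.5)·(-3.1667) + (-0.5)·(2.8333) + (-3.5)·(-2.1667) + (2.5)·(-0.1667)) / 5 = -5.5/5 = -1.1
  s[Z,Z] = ((-1.1667)·(-1.1667) + (3.8333)·(3.8333) + (-3.1667)·(-3.1667) + (2.8333)·(2.8333) + (-2.1667)·(-2.1667) + (-0.1667)·(-0.1667)) / 5 = 38.8333/5 = 7.7667
  Sample standard deviations s_i = √(s[i,i]):
  s(X) = √(3.8667) = 1.9664
  s(Y) = √(6.7) = 2.5884
  s(Z) = √(7.7667) = 2.7869

Step 3 — r_{ij} = s_{ij} / (s_i · s_j):
  r[X,X] = 1 (diagonal).
  r[X,Y] = 0.6 / (1.9664 · 2.5884) = 0.6 / 5.0899 = 0.1179
  r[X,Z] = -0.4667 / (1.9664 · 2.7869) = -0.4667 / 5.4801 = -0.0852
  r[Y,Y] = 1 (diagonal).
  r[Y,Z] = -1.1 / (2.5884 · 2.7869) = -1.1 / 7.2136 = -0.1525
  r[Z,Z] = 1 (diagonal).

R is symmetric with unit diagonal. Assembling:

R = [[1, 0.1179, -0.0852],
 [0.1179, 1, -0.1525],
 [-0.0852, -0.1525, 1]]


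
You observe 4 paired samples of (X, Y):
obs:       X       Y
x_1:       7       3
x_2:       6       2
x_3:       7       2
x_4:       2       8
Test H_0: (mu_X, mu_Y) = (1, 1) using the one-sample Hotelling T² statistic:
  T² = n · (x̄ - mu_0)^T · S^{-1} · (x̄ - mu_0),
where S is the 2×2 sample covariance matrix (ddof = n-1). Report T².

Step 1 — sample mean vector:
  mean(X) = (7 + 6 + 7 + 2) / 4 = 22/4 = 5.5
  mean(Y) = (3 + 2 + 2 + 8) / 4 = 15/4 = 3.75
  x̄ = (5.5, 3.75),  deviation x̄ - mu_0 = (5.5, 3.75) - (1, 1) = (4.5, 2.75).

Step 2 — sample covariance matrix, S[i,j] = (1/(n-1)) · Σ_k (x_{k,i} - mean_i) · (x_{k,j} - mean_j), divisor n-1 = 3:
  S[X,X] = ((1.5)·(1.5) + (0.5)·(0.5) + (1.5)·(1.5) + (-3.5)·(-3.5)) / 3 = 17/3 = 5.6667
  S[X,Y] = ((1.5)·(-0.75) + (0.5)·(-1.75) + (1.5)·(-1.75) + (-3.5)·(4.25)) / 3 = -19.5/3 = -6.5
  S[Y,Y] = ((-0.75)·(-0.75) + (-1.75)·(-1.75) + (-1.75)·(-1.75) + (4.25)·(4.25)) / 3 = 24.75/3 = 8.25
  S = [[5.6667, -6.5],
 [-6.5, 8.25]].

Step 3 — invert S. det(S) = 5.6667·8.25 - (-6.5)² = 4.5.
  S^{-1} = (1/det) · [[d, -b], [-b, a]] = [[1.8333, 1.4444],
 [1.4444, 1.2593]].

Step 4 — quadratic form (x̄ - mu_0)^T · S^{-1} · (x̄ - mu_0):
  S^{-1} · (x̄ - mu_0) = (12.2222, 9.963),
  (x̄ - mu_0)^T · [...] = (4.5)·(12.2222) + (2.75)·(9.963) = 82.3981.

Step 5 — scale by n: T² = 4 · 82.3981 = 329.5926.

T² ≈ 329.5926


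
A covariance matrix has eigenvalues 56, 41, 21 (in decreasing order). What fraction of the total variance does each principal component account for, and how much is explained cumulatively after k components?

Step 1 — total variance = trace(Sigma) = Σ λ_i = 56 + 41 + 21 = 118.

Step 2 — fraction explained by component i = λ_i / Σ λ:
  PC1: 56/118 = 0.4746
  PC2: 41/118 = 0.3475
  PC3: 21/118 = 0.178

Step 3 — cumulative fraction after k components = (λ_1 + ... + λ_k) / Σ λ:
  k = 1: 56/118 = 0.4746
  k = 2: (56 + 41)/118 = 97/118 = 0.822
  k = 3: (56 + 41 + 21)/118 = 118/118 = 1

Summary (fraction, with percent):

explained: PC1 0.4746 (47.46%), PC2 0.3475 (34.75%), PC3 0.178 (17.8%);  cumulative: 0.4746, 0.822, 1


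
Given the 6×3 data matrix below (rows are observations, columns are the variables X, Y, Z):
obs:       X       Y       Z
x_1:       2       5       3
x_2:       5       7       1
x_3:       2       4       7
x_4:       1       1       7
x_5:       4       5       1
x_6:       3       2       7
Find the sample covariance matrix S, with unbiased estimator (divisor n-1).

Step 1 — column means:
  mean(X) = (2 + 5 + 2 + 1 + 4 + 3) / 6 = 17/6 = 2.8333
  mean(Y) = (5 + 7 + 4 + 1 + 5 + 2) / 6 = 24/6 = 4
  mean(Z) = (3 + 1 + 7 + 7 + 1 + 7) / 6 = 26/6 = 4.3333

Step 2 — sample covariance S[i,j] = (1/(n-1)) · Σ_k (x_{k,i} - mean_i) · (x_{k,j} - mean_j), with n-1 = 5.
  S[X,X] = ((-0.8333)·(-0.8333) + (2.1667)·(2.1667) + (-0.8333)·(-0.8333) + (-1.8333)·(-1.8333) + (1.1667)·(1.1667) + (0.1667)·(0.1667)) / 5 = 10.8333/5 = 2.1667
  S[X,Y] = ((-0.8333)·(1) + (2.1667)·(3) + (-0.8333)·(0) + (-1.8333)·(-3) + (1.1667)·(1) + (0.1667)·(-2)) / 5 = 12/5 = 2.4
  S[X,Z] = ((-0.8333)·(-1.3333) + (2.1667)·(-3.3333) + (-0.8333)·(2.6667) + (-1.8333)·(2.6667) + (1.1667)·(-3.3333) + (0.1667)·(2.6667)) / 5 = -16.6667/5 = -3.3333
  S[Y,Y] = ((1)·(1) + (3)·(3) + (0)·(0) + (-3)·(-3) + (1)·(1) + (-2)·(-2)) / 5 = 24/5 = 4.8
  S[Y,Z] = ((1)·(-1.3333) + (3)·(-3.3333) + (0)·(2.6667) + (-3)·(2.6667) + (1)·(-3.3333) + (-2)·(2.6667)) / 5 = -28/5 = -5.6
  S[Z,Z] = ((-1.3333)·(-1.3333) + (-3.3333)·(-3.3333) + (2.6667)·(2.6667) + (2.6667)·(2.6667) + (-3.3333)·(-3.3333) + (2.6667)·(2.6667)) / 5 = 45.3333/5 = 9.0667

S is symmetric (S[j,i] = S[i,j]). Assembling:

S = [[2.1667, 2.4, -3.3333],
 [2.4, 4.8, -5.6],
 [-3.3333, -5.6, 9.0667]]


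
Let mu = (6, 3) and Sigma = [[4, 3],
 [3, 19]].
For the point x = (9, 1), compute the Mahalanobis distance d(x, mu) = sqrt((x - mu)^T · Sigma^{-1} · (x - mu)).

Step 1 — centre the observation: (x - mu) = (3, -2).

Step 2 — invert Sigma. det(Sigma) = 4·19 - (3)² = 67.
  Sigma^{-1} = (1/det) · [[d, -b], [-b, a]] = [[0.2836, -0.0448],
 [-0.0448, 0.0597]].

Step 3 — form the quadratic (x - mu)^T · Sigma^{-1} · (x - mu):
  Sigma^{-1} · (x - mu) = (0.9403, -0.2537).
  (x - mu)^T · [Sigma^{-1} · (x - mu)] = (3)·(0.9403) + (-2)·(-0.2537) = 3.3284.

Step 4 — take square root: d = √(3.3284) ≈ 1.8244.

d(x, mu) = √(3.3284) ≈ 1.8244


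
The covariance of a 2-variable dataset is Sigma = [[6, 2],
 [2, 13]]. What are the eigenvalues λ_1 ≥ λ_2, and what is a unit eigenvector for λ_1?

Step 1 — characteristic polynomial of 2×2 Sigma:
  det(Sigma - λI) = λ² - trace · λ + det = 0.
  trace = 6 + 13 = 19, det = 6·13 - (2)² = 74.
Step 2 — discriminant:
  Δ = trace² - 4·det = 361 - 296 = 65.
Step 3 — eigenvalues:
  λ = (trace ± √Δ)/2 = (19 ± 8.0623)/2,
  λ_1 = 13.5311,  λ_2 = 5.4689.

Step 4 — unit eigenvector for λ_1: solve (Sigma - λ_1 I)v = 0. First row:
  (6 - 13.5311)·v_x + (2)·v_y = 0, i.e. (-7.5311)·v_x + (2)·v_y = 0,
  so v ∝ (b, λ_1 - a) = (2, 7.5311) = u.
  ||u|| = √((2)² + (7.5311)²) = √(60.7179) ≈ 7.7922,
  v_1 = u/||u|| ≈ (0.2567, 0.9665) (||v_1|| = 1).

λ_1 = 13.5311,  λ_2 = 5.4689;  v_1 ≈ (0.2567, 0.9665)


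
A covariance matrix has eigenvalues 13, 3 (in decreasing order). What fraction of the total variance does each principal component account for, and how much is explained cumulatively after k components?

Step 1 — total variance = trace(Sigma) = Σ λ_i = 13 + 3 = 16.

Step 2 — fraction explained by component i = λ_i / Σ λ:
  PC1: 13/16 = 0.8125
  PC2: 3/16 = 0.1875

Step 3 — cumulative fraction after k components = (λ_1 + ... + λ_k) / Σ λ:
  k = 1: 13/16 = 0.8125
  k = 2: (13 + 3)/16 = 16/16 = 1

Summary (fraction, with percent):

explained: PC1 0.8125 (81.25%), PC2 0.1875 (18.75%);  cumulative: 0.8125, 1


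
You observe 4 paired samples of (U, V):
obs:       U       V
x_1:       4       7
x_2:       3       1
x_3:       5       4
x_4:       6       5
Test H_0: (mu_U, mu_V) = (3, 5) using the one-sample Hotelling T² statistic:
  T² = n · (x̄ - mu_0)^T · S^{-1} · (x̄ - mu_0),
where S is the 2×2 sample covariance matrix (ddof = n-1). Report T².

Step 1 — sample mean vector:
  mean(U) = (4 + 3 + 5 + 6) / 4 = 18/4 = 4.5
  mean(V) = (7 + 1 + 4 + 5) / 4 = 17/4 = 4.25
  x̄ = (4.5, 4.25),  deviation x̄ - mu_0 = (4.5, 4.25) - (3, 5) = (1.5, -0.75).

Step 2 — sample covariance matrix, S[i,j] = (1/(n-1)) · Σ_k (x_{k,i} - mean_i) · (x_{k,j} - mean_j), divisor n-1 = 3:
  S[U,U] = ((-0.5)·(-0.5) + (-1.5)·(-1.5) + (0.5)·(0.5) + (1.5)·(1.5)) / 3 = 5/3 = 1.6667
  S[U,V] = ((-0.5)·(2.75) + (-1.5)·(-3.25) + (0.5)·(-0.25) + (1.5)·(0.75)) / 3 = 4.5/3 = 1.5
  S[V,V] = ((2.75)·(2.75) + (-3.25)·(-3.25) + (-0.25)·(-0.25) + (0.75)·(0.75)) / 3 = 18.75/3 = 6.25
  S = [[1.6667, 1.5],
 [1.5, 6.25]].

Step 3 — invert S. det(S) = 1.6667·6.25 - (1.5)² = 8.1667.
  S^{-1} = (1/det) · [[d, -b], [-b, a]] = [[0.7653, -0.1837],
 [-0.1837, 0.2041]].

Step 4 — quadratic form (x̄ - mu_0)^T · S^{-1} · (x̄ - mu_0):
  S^{-1} · (x̄ - mu_0) = (1.2857, -0.4286),
  (x̄ - mu_0)^T · [...] = (1.5)·(1.2857) + (-0.75)·(-0.4286) = 2.25.

Step 5 — scale by n: T² = 4 · 2.25 = 9.

T² ≈ 9


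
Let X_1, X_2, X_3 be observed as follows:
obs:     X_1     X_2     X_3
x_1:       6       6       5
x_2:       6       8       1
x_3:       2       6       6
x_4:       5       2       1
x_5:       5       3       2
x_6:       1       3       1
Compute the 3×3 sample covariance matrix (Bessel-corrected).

Step 1 — column means:
  mean(X_1) = (6 + 6 + 2 + 5 + 5 + 1) / 6 = 25/6 = 4.1667
  mean(X_2) = (6 + 8 + 6 + 2 + 3 + 3) / 6 = 28/6 = 4.6667
  mean(X_3) = (5 + 1 + 6 + 1 + 2 + 1) / 6 = 16/6 = 2.6667

Step 2 — sample covariance S[i,j] = (1/(n-1)) · Σ_k (x_{k,i} - mean_i) · (x_{k,j} - mean_j), with n-1 = 5.
  S[X_1,X_1] = ((1.8333)·(1.8333) + (1.8333)·(1.8333) + (-2.1667)·(-2.1667) + (0.8333)·(0.8333) + (0.8333)·(0.8333) + (-3.1667)·(-3.1667)) / 5 = 22.8333/5 = 4.5667
  S[X_1,X_2] = ((1.8333)·(1.3333) + (1.8333)·(3.3333) + (-2.1667)·(1.3333) + (0.8333)·(-2.6667) + (0.8333)·(-1.6667) + (-3.1667)·(-1.6667)) / 5 = 7.3333/5 = 1.4667
  S[X_1,X_3] = ((1.8333)·(2.3333) + (1.8333)·(-1.6667) + (-2.1667)·(3.3333) + (0.8333)·(-1.6667) + (0.8333)·(-0.6667) + (-3.1667)·(-1.6667)) / 5 = -2.6667/5 = -0.5333
  S[X_2,X_2] = ((1.3333)·(1.3333) + (3.3333)·(3.3333) + (1.3333)·(1.3333) + (-2.6667)·(-2.6667) + (-1.6667)·(-1.6667) + (-1.6667)·(-1.6667)) / 5 = 27.3333/5 = 5.4667
  S[X_2,X_3] = ((1.3333)·(2.3333) + (3.3333)·(-1.6667) + (1.3333)·(3.3333) + (-2.6667)·(-1.6667) + (-1.6667)·(-0.6667) + (-1.6667)·(-1.6667)) / 5 = 10.3333/5 = 2.0667
  S[X_3,X_3] = ((2.3333)·(2.3333) + (-1.6667)·(-1.6667) + (3.3333)·(3.3333) + (-1.6667)·(-1.6667) + (-0.6667)·(-0.6667) + (-1.6667)·(-1.6667)) / 5 = 25.3333/5 = 5.0667

S is symmetric (S[j,i] = S[i,j]). Assembling:

S = [[4.5667, 1.4667, -0.5333],
 [1.4667, 5.4667, 2.0667],
 [-0.5333, 2.0667, 5.0667]]


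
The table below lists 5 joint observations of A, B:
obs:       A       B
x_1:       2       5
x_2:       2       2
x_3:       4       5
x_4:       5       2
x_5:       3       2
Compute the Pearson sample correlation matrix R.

Step 1 — column means:
  mean(A) = (2 + 2 + 4 + 5 + 3) / 5 = 16/5 = 3.2
  mean(B) = (5 + 2 + 5 + 2 + 2) / 5 = 16/5 = 3.2

Step 2 — sample variances and covariances s[i,j] = (1/(n-1)) · Σ_k (x_{k,i} - mean_i) · (x_{k,j} - mean_j), with n-1 = 4:
  s[A,A] = ((-1.2)·(-1.2) + (-1.2)·(-1.2) + (0.8)·(0.8) + (1.8)·(1.8) + (-0.2)·(-0.2)) / 4 = 6.8/4 = 1.7
  s[A,B] = ((-1.2)·(1.8) + (-1.2)·(-1.2) + (0.8)·(1.8) + (1.8)·(-1.2) + (-0.2)·(-1.2)) / 4 = -1.2/4 = -0.3
  s[B,B] = ((1.8)·(1.8) + (-1.2)·(-1.2) + (1.8)·(1.8) + (-1.2)·(-1.2) + (-1.2)·(-1.2)) / 4 = 10.8/4 = 2.7
  Sample standard deviations s_i = √(s[i,i]):
  s(A) = √(1.7) = 1.3038
  s(B) = √(2.7) = 1.6432

Step 3 — r_{ij} = s_{ij} / (s_i · s_j):
  r[A,A] = 1 (diagonal).
  r[A,B] = -0.3 / (1.3038 · 1.6432) = -0.3 / 2.1424 = -0.14
  r[B,B] = 1 (diagonal).

R is symmetric with unit diagonal. Assembling:

R = [[1, -0.14],
 [-0.14, 1]]


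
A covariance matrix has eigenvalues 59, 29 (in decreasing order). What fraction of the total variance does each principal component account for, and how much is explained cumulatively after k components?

Step 1 — total variance = trace(Sigma) = Σ λ_i = 59 + 29 = 88.

Step 2 — fraction explained by component i = λ_i / Σ λ:
  PC1: 59/88 = 0.6705
  PC2: 29/88 = 0.3295

Step 3 — cumulative fraction after k components = (λ_1 + ... + λ_k) / Σ λ:
  k = 1: 59/88 = 0.6705
  k = 2: (59 + 29)/88 = 88/88 = 1

Summary (fraction, with percent):

explained: PC1 0.6705 (67.05%), PC2 0.3295 (32.95%);  cumulative: 0.6705, 1


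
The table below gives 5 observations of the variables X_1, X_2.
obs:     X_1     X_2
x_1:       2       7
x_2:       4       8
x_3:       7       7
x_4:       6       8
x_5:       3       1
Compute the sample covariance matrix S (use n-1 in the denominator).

Step 1 — column means:
  mean(X_1) = (2 + 4 + 7 + 6 + 3) / 5 = 22/5 = 4.4
  mean(X_2) = (7 + 8 + 7 + 8 + 1) / 5 = 31/5 = 6.2

Step 2 — sample covariance S[i,j] = (1/(n-1)) · Σ_k (x_{k,i} - mean_i) · (x_{k,j} - mean_j), with n-1 = 4.
  S[X_1,X_1] = ((-2.4)·(-2.4) + (-0.4)·(-0.4) + (2.6)·(2.6) + (1.6)·(1.6) + (-1.4)·(-1.4)) / 4 = 17.2/4 = 4.3
  S[X_1,X_2] = ((-2.4)·(0.8) + (-0.4)·(1.8) + (2.6)·(0.8) + (1.6)·(1.8) + (-1.4)·(-5.2)) / 4 = 9.6/4 = 2.4
  S[X_2,X_2] = ((0.8)·(0.8) + (1.8)·(1.8) + (0.8)·(0.8) + (1.8)·(1.8) + (-5.2)·(-5.2)) / 4 = 34.8/4 = 8.7

S is symmetric (S[j,i] = S[i,j]). Assembling:

S = [[4.3, 2.4],
 [2.4, 8.7]]


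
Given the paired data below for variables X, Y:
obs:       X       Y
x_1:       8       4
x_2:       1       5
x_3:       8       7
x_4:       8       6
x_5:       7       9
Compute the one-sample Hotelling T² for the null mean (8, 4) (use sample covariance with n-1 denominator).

Step 1 — sample mean vector:
  mean(X) = (8 + 1 + 8 + 8 + 7) / 5 = 32/5 = 6.4
  mean(Y) = (4 + 5 + 7 + 6 + 9) / 5 = 31/5 = 6.2
  x̄ = (6.4, 6.2),  deviation x̄ - mu_0 = (6.4, 6.2) - (8, 4) = (-1.6, 2.2).

Step 2 — sample covariance matrix, S[i,j] = (1/(n-1)) · Σ_k (x_{k,i} - mean_i) · (x_{k,j} - mean_j), divisor n-1 = 4:
  S[X,X] = ((1.6)·(1.6) + (-5.4)·(-5.4) + (1.6)·(1.6) + (1.6)·(1.6) + (0.6)·(0.6)) / 4 = 37.2/4 = 9.3
  S[X,Y] = ((1.6)·(-2.2) + (-5.4)·(-1.2) + (1.6)·(0.8) + (1.6)·(-0.2) + (0.6)·(2.8)) / 4 = 5.6/4 = 1.4
  S[Y,Y] = ((-2.2)·(-2.2) + (-1.2)·(-1.2) + (0.8)·(0.8) + (-0.2)·(-0.2) + (2.8)·(2.8)) / 4 = 14.8/4 = 3.7
  S = [[9.3, 1.4],
 [1.4, 3.7]].

Step 3 — invert S. det(S) = 9.3·3.7 - (1.4)² = 32.45.
  S^{-1} = (1/det) · [[d, -b], [-b, a]] = [[0.114, -0.0431],
 [-0.0431, 0.2866]].

Step 4 — quadratic form (x̄ - mu_0)^T · S^{-1} · (x̄ - mu_0):
  S^{-1} · (x̄ - mu_0) = (-0.2773, 0.6995),
  (x̄ - mu_0)^T · [...] = (-1.6)·(-0.2773) + (2.2)·(0.6995) = 1.9827.

Step 5 — scale by n: T² = 5 · 1.9827 = 9.9137.

T² ≈ 9.9137


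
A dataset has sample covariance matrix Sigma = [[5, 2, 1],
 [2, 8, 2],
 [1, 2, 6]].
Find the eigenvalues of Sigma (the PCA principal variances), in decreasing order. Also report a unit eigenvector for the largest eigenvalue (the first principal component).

Step 1 — characteristic polynomial p(λ) = det(λI - Sigma) = λ³ - tr·λ² + c_1·λ - det, where tr = trace, c_1 = sum of the principal 2×2 minors, det = det(Sigma):
  tr = 5 + 8 + 6 = 19,
  c_1 = (5·8 - (2)²) + (5·6 - (1)²) + (8·6 - (2)²) = 36 + 29 + 44 = 109,
  det = 5·(8·6 - (2)²) - (2)·((2)·6 - (2)·(1)) + (1)·((2)·(2) - 8·(1)) = 5·(44) - (2)·(10) + (1)·(-4) = 196.
  So p(λ) = λ³ - 19λ² + 109λ - 196.
Step 2 — look for an integer root (rational root theorem: any rational root is an integer divisor of 196). Testing λ = 4:
  p(4) = 64 - 304 + 436 - 196 = 0  ✓
  Dividing out (λ - 4): p(λ) = (λ - 4)(λ² - 15λ + 49).
Step 3 — remaining eigenvalues from the quadratic λ² - 15λ + 49 = 0:
  Δ = 15² - 4·49 = 225 - 196 = 29,  λ = (15 ± √29)/2 = (15 ± 5.3852)/2 ≈ 10.1926 or 4.8074.
  Sorted: λ_1 = 10.1926,  λ_2 = 4.8074,  λ_3 = 4  (check: sum = 19 = tr ✓).

Step 4 — unit eigenvector for λ_1 ≈ 10.1926: v spans the null space of (Sigma - λ_1 I), whose rows are
  r_1 = (-5.1926, 2, 1),  r_2 = (2, -2.1926, 2),  r_3 = (1, 2, -4.1926).
  v is orthogonal to every row, so take v ∝ r_1 × r_2 = ((2)·(2) - (1)·(-2.1926), (1)·(2) - (-5.1926)·(2), (-5.1926)·(-2.1926) - (2)·(2)) ≈ (6.1926, 12.3852, 7.3852).
  Let u = (6.1926, 12.3852, 7.3852).
  ||u|| = √((6.1926)² + (12.3852)² + (7.3852)²) = √(246.281) ≈ 15.6933,  v_1 = u/||u|| ≈ (0.3946, 0.7892, 0.4706) (||v_1|| = 1).

λ_1 = 10.1926,  λ_2 = 4.8074,  λ_3 = 4;  v_1 ≈ (0.3946, 0.7892, 0.4706)


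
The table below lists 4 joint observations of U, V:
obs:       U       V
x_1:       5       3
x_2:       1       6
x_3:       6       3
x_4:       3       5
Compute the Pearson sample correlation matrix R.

Step 1 — column means:
  mean(U) = (5 + 1 + 6 + 3) / 4 = 15/4 = 3.75
  mean(V) = (3 + 6 + 3 + 5) / 4 = 17/4 = 4.25

Step 2 — sample variances and covariances s[i,j] = (1/(n-1)) · Σ_k (x_{k,i} - mean_i) · (x_{k,j} - mean_j), with n-1 = 3:
  s[U,U] = ((1.25)·(1.25) + (-2.75)·(-2.75) + (2.25)·(2.25) + (-0.75)·(-0.75)) / 3 = 14.75/3 = 4.9167
  s[U,V] = ((1.25)·(-1.25) + (-2.75)·(1.75) + (2.25)·(-1.25) + (-0.75)·(0.75)) / 3 = -9.75/3 = -3.25
  s[V,V] = ((-1.25)·(-1.25) + (1.75)·(1.75) + (-1.25)·(-1.25) + (0.75)·(0.75)) / 3 = 6.75/3 = 2.25
  Sample standard deviations s_i = √(s[i,i]):
  s(U) = √(4.9167) = 2.2174
  s(V) = √(2.25) = 1.5

Step 3 — r_{ij} = s_{ij} / (s_i · s_j):
  r[U,U] = 1 (diagonal).
  r[U,V] = -3.25 / (2.2174 · 1.5) = -3.25 / 3.326 = -0.9771
  r[V,V] = 1 (diagonal).

R is symmetric with unit diagonal. Assembling:

R = [[1, -0.9771],
 [-0.9771, 1]]


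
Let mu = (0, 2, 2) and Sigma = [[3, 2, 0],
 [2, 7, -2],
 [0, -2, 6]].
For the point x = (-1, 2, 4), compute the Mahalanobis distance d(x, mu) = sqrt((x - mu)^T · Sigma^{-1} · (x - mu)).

Step 1 — centre the observation: (x - mu) = (-1, 0, 2).

Step 2 — invert Sigma (cofactor / det for 3×3, or solve directly):
  Sigma^{-1} = [[0.4222, -0.1333, -0.0444],
 [-0.1333, 0.2, 0.0667],
 [-0.0444, 0.0667, 0.1889]].

Step 3 — form the quadratic (x - mu)^T · Sigma^{-1} · (x - mu):
  Sigma^{-1} · (x - mu) = (-0.5111, 0.2667, 0.4222).
  (x - mu)^T · [Sigma^{-1} · (x - mu)] = (-1)·(-0.5111) + (0)·(0.2667) + (2)·(0.4222) = 1.3556.

Step 4 — take square root: d = √(1.3556) ≈ 1.1643.

d(x, mu) = √(1.3556) ≈ 1.1643


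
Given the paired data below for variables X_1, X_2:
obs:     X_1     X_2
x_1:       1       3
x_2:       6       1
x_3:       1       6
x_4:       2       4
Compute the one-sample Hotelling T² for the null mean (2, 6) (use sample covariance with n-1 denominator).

Step 1 — sample mean vector:
  mean(X_1) = (1 + 6 + 1 + 2) / 4 = 10/4 = 2.5
  mean(X_2) = (3 + 1 + 6 + 4) / 4 = 14/4 = 3.5
  x̄ = (2.5, 3.5),  deviation x̄ - mu_0 = (2.5, 3.5) - (2, 6) = (0.5, -2.5).

Step 2 — sample covariance matrix, S[i,j] = (1/(n-1)) · Σ_k (x_{k,i} - mean_i) · (x_{k,j} - mean_j), divisor n-1 = 3:
  S[X_1,X_1] = ((-1.5)·(-1.5) + (3.5)·(3.5) + (-1.5)·(-1.5) + (-0.5)·(-0.5)) / 3 = 17/3 = 5.6667
  S[X_1,X_2] = ((-1.5)·(-0.5) + (3.5)·(-2.5) + (-1.5)·(2.5) + (-0.5)·(0.5)) / 3 = -12/3 = -4
  S[X_2,X_2] = ((-0.5)·(-0.5) + (-2.5)·(-2.5) + (2.5)·(2.5) + (0.5)·(0.5)) / 3 = 13/3 = 4.3333
  S = [[5.6667, -4],
 [-4, 4.3333]].

Step 3 — invert S. det(S) = 5.6667·4.3333 - (-4)² = 8.5556.
  S^{-1} = (1/det) · [[d, -b], [-b, a]] = [[0.5065, 0.4675],
 [0.4675, 0.6623]].

Step 4 — quadratic form (x̄ - mu_0)^T · S^{-1} · (x̄ - mu_0):
  S^{-1} · (x̄ - mu_0) = (-0.9156, -1.4221),
  (x̄ - mu_0)^T · [...] = (0.5)·(-0.9156) + (-2.5)·(-1.4221) = 3.0974.

Step 5 — scale by n: T² = 4 · 3.0974 = 12.3896.

T² ≈ 12.3896


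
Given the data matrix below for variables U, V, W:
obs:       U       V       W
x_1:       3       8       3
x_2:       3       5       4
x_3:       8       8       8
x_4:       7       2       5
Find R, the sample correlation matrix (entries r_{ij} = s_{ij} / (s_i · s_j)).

Step 1 — column means:
  mean(U) = (3 + 3 + 8 + 7) / 4 = 21/4 = 5.25
  mean(V) = (8 + 5 + 8 + 2) / 4 = 23/4 = 5.75
  mean(W) = (3 + 4 + 8 + 5) / 4 = 20/4 = 5

Step 2 — sample variances and covariances s[i,j] = (1/(n-1)) · Σ_k (x_{k,i} - mean_i) · (x_{k,j} - mean_j), with n-1 = 3:
  s[U,U] = ((-2.25)·(-2.25) + (-2.25)·(-2.25) + (2.75)·(2.75) + (1.75)·(1.75)) / 3 = 20.75/3 = 6.9167
  s[U,V] = ((-2.25)·(2.25) + (-2.25)·(-0.75) + (2.75)·(2.25) + (1.75)·(-3.75)) / 3 = -3.75/3 = -1.25
  s[U,W] = ((-2.25)·(-2) + (-2.25)·(-1) + (2.75)·(3) + (1.75)·(0)) / 3 = 15/3 = 5
  s[V,V] = ((2.25)·(2.25) + (-0.75)·(-0.75) + (2.25)·(2.25) + (-3.75)·(-3.75)) / 3 = 24.75/3 = 8.25
  s[V,W] = ((2.25)·(-2) + (-0.75)·(-1) + (2.25)·(3) + (-3.75)·(0)) / 3 = 3/3 = 1
  s[W,W] = ((-2)·(-2) + (-1)·(-1) + (3)·(3) + (0)·(0)) / 3 = 14/3 = 4.6667
  Sample standard deviations s_i = √(s[i,i]):
  s(U) = √(6.9167) = 2.63
  s(V) = √(8.25) = 2.8723
  s(W) = √(4.6667) = 2.1602

Step 3 — r_{ij} = s_{ij} / (s_i · s_j):
  r[U,U] = 1 (diagonal).
  r[U,V] = -1.25 / (2.63 · 2.8723) = -1.25 / 7.554 = -0.1655
  r[U,W] = 5 / (2.63 · 2.1602) = 5 / 5.6814 = 0.8801
  r[V,V] = 1 (diagonal).
  r[V,W] = 1 / (2.8723 · 2.1602) = 1 / 6.2048 = 0.1612
  r[W,W] = 1 (diagonal).

R is symmetric with unit diagonal. Assembling:

R = [[1, -0.1655, 0.8801],
 [-0.1655, 1, 0.1612],
 [0.8801, 0.1612, 1]]


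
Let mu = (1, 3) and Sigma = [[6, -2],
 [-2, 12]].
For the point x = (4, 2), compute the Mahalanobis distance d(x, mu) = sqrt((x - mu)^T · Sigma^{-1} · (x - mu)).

Step 1 — centre the observation: (x - mu) = (3, -1).

Step 2 — invert Sigma. det(Sigma) = 6·12 - (-2)² = 68.
  Sigma^{-1} = (1/det) · [[d, -b], [-b, a]] = [[0.1765, 0.0294],
 [0.0294, 0.0882]].

Step 3 — form the quadratic (x - mu)^T · Sigma^{-1} · (x - mu):
  Sigma^{-1} · (x - mu) = (0.5, 0).
  (x - mu)^T · [Sigma^{-1} · (x - mu)] = (3)·(0.5) + (-1)·(0) = 1.5.

Step 4 — take square root: d = √(1.5) ≈ 1.2247.

d(x, mu) = √(1.5) ≈ 1.2247


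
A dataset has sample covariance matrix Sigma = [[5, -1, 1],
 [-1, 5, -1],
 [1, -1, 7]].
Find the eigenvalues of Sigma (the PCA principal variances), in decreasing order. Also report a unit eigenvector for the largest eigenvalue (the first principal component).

Step 1 — characteristic polynomial p(λ) = det(λI - Sigma) = λ³ - tr·λ² + c_1·λ - det, where tr = trace, c_1 = sum of the principal 2×2 minors, det = det(Sigma):
  tr = 5 + 5 + 7 = 17,
  c_1 = (5·5 - (-1)²) + (5·7 - (1)²) + (5·7 - (-1)²) = 24 + 34 + 34 = 92,
  det = 5·(5·7 - (-1)²) - (-1)·((-1)·7 - (-1)·(1)) + (1)·((-1)·(-1) - 5·(1)) = 5·(34) - (-1)·(-6) + (1)·(-4) = 160.
  So p(λ) = λ³ - 17λ² + 92λ - 160.
Step 2 — look for an integer root (rational root theorem: any rational root is an integer divisor of 160). Testing λ = 4:
  p(4) = 64 - 272 + 368 - 160 = 0  ✓
  Dividing out (λ - 4): p(λ) = (λ - 4)(λ² - 13λ + 40).
Step 3 — remaining eigenvalues from the quadratic λ² - 13λ + 40 = 0:
  Δ = 13² - 4·40 = 169 - 160 = 9,  λ = (13 ± √9)/2 = (13 ± 3)/2 = 8 or 5.
  Sorted: λ_1 = 8,  λ_2 = 5,  λ_3 = 4  (check: sum = 17 = tr ✓).

Step 4 — unit eigenvector for λ_1 = 8: v spans the null space of (Sigma - λ_1 I), whose rows are
  r_1 = (-3, -1, 1),  r_2 = (-1, -3, -1),  r_3 = (1, -1, -1).
  v is orthogonal to every row, so take v ∝ r_1 × r_2 = ((-1)·(-1) - (1)·(-3), (1)·(-1) - (-3)·(-1), (-3)·(-3) - (-1)·(-1)) = (4, -4, 8).
  Rescale (divide by 4): u = (1, -1, 2).
  ||u|| = √((1)² + (-1)² + (2)²) = √(6) ≈ 2.4495,  v_1 = u/||u|| ≈ (0.4082, -0.4082, 0.8165) (||v_1|| = 1).

λ_1 = 8,  λ_2 = 5,  λ_3 = 4;  v_1 ≈ (0.4082, -0.4082, 0.8165)


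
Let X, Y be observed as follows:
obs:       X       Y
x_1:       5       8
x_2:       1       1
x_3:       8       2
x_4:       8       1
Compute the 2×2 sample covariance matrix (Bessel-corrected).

Step 1 — column means:
  mean(X) = (5 + 1 + 8 + 8) / 4 = 22/4 = 5.5
  mean(Y) = (8 + 1 + 2 + 1) / 4 = 12/4 = 3

Step 2 — sample covariance S[i,j] = (1/(n-1)) · Σ_k (x_{k,i} - mean_i) · (x_{k,j} - mean_j), with n-1 = 3.
  S[X,X] = ((-0.5)·(-0.5) + (-4.5)·(-4.5) + (2.5)·(2.5) + (2.5)·(2.5)) / 3 = 33/3 = 11
  S[X,Y] = ((-0.5)·(5) + (-4.5)·(-2) + (2.5)·(-1) + (2.5)·(-2)) / 3 = -1/3 = -0.3333
  S[Y,Y] = ((5)·(5) + (-2)·(-2) + (-1)·(-1) + (-2)·(-2)) / 3 = 34/3 = 11.3333

S is symmetric (S[j,i] = S[i,j]). Assembling:

S = [[11, -0.3333],
 [-0.3333, 11.3333]]


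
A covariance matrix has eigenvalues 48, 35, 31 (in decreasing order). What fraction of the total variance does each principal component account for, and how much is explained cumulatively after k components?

Step 1 — total variance = trace(Sigma) = Σ λ_i = 48 + 35 + 31 = 114.

Step 2 — fraction explained by component i = λ_i / Σ λ:
  PC1: 48/114 = 0.4211
  PC2: 35/114 = 0.307
  PC3: 31/114 = 0.2719

Step 3 — cumulative fraction after k components = (λ_1 + ... + λ_k) / Σ λ:
  k = 1: 48/114 = 0.4211
  k = 2: (48 + 35)/114 = 83/114 = 0.7281
  k = 3: (48 + 35 + 31)/114 = 114/114 = 1

Summary (fraction, with percent):

explained: PC1 0.4211 (42.11%), PC2 0.307 (30.7%), PC3 0.2719 (27.19%);  cumulative: 0.4211, 0.7281, 1
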